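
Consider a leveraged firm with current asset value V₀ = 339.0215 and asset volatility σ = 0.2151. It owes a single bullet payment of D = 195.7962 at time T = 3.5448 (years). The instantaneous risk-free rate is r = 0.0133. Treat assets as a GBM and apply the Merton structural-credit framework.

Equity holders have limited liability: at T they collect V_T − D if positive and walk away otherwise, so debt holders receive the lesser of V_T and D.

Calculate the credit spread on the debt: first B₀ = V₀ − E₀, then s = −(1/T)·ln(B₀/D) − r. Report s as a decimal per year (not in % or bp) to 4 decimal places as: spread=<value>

spread=0.0048

Work the structural quantities from V₀ = 339.0215 against face 195.7962:
d₁ = [ln(V₀/D) + (r + σ²/2)T] / (σ√T)
   = [ln(339.0215/195.7962) + (0.0133 + 0.5·0.2151²)·3.5448] / (0.2151·√3.5448)
   = [0.548989 + 0.129151] / 0.404983 = 1.674493
d₂ = d₁ − σ√T = 1.674493 − 0.404983 = 1.269511
N(d₁) = 0.952983,  N(d₂) = 0.897871,  e^(−rT) = 0.953948
E₀ = V₀·N(d₁) − D·e^(−rT)·N(d₂)
   = 339.0215·0.952983 − 195.7962·0.953948·0.897871 = 155.378020
B₀ = V₀ − E₀ = 339.0215 − 155.378020 = 183.643480
spread = −(1/T)·ln(B₀/D) − r = −(1/3.5448)·ln(183.643480/195.7962) − 0.0133 = 0.00477663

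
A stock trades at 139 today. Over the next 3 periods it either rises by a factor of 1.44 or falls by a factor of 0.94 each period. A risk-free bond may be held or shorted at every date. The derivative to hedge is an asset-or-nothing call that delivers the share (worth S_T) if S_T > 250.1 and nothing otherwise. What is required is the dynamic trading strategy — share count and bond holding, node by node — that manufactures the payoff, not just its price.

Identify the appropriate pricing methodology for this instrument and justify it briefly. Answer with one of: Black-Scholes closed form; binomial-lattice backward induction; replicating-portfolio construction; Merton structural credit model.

framework: replicating-portfolio construction

Key observation: a price alone would not answer the question — the per-node share/bond construction on the spot-139, 1.44/0.94 tree is required, and only the replicating-portfolio method yields it.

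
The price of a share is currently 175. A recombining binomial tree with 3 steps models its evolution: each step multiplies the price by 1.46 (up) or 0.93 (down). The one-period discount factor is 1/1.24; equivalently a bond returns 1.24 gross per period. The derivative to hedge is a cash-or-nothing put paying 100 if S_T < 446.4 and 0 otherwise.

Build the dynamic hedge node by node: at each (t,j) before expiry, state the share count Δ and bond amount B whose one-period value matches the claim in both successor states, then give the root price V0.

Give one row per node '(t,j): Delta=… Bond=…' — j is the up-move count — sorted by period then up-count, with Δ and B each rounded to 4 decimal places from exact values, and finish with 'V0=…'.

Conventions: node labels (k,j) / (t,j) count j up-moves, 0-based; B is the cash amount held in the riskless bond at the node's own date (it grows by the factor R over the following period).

(0,0): Delta=-0.2399 Bond=83.9344
(1,0): Delta=0.0000 Bond=65.0364
(1,1): Delta=-0.3483 Bond=131.7862
(2,0): Delta=0.0000 Bond=80.6452
(2,1): Delta=0.0000 Bond=80.6452
(2,2): Delta=-0.5058 Bond=222.1546
V0=41.9535

Since d<R<u, set p* = (R−d)/(u−d) = 0.5849; price each node as the discounted p*-expectation of its children.
At maturity the claim pays: V(3,0)=100.0000, V(3,1)=100.0000, V(3,2)=100.0000, V(3,3)=0.0000
  t=2,j=0: stock 151.3575 → up 220.9820 (V=100.0000), down 140.7625 (V=100.0000). Price 80.6452; hedge Δ=0.0000, bond B=80.6452.
  t=2,j=1: stock 237.6150 → up 346.9179 (V=100.0000), down 220.9820 (V=100.0000). Price 80.6452; hedge Δ=0.0000, bond B=80.6452.
  t=2,j=2: stock 373.0300 → up 544.6238 (V=0.0000), down 346.9179 (V=100.0000). Price 33.4753; hedge Δ=-0.5058, bond B=222.1546.
  t=1,j=0: stock 162.7500 → up 237.6150 (V=80.6452), down 151.3575 (V=80.6452). Price 65.0364; hedge Δ=0.0000, bond B=65.0364.
  t=1,j=1: stock 255.5000 → up 373.0300 (V=33.4753), down 237.6150 (V=80.6452). Price 42.7865; hedge Δ=-0.3483, bond B=131.7862.
  t=0,j=0: stock 175.0000 → up 255.5000 (V=42.7865), down 162.7500 (V=65.0364). Price 41.9535; hedge Δ=-0.2399, bond B=83.9344.
Sanity check at the root: Δ(0,0)·S0 + B(0,0) reproduces V0 = 41.9535.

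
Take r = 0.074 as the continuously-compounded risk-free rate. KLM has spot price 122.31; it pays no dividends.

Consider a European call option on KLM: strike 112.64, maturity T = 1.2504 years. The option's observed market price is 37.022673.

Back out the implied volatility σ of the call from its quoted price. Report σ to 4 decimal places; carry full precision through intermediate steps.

sigma = 0.5278

At σ = 0.5278 the Black–Scholes value reproduces the quote:
σ√T = 0.5278·√1.2504 = 0.590193
d₁ = (ln(S/K) + (r+σ²/2)T) / (σ√T) = (ln(122.31/112.64) + (0.074+0.5278²/2)·1.2504) / 0.590193 = (0.082362 + 0.266693) / 0.590193 = 0.591426
d₂ = d₁ − σ√T = 0.591426 − 0.590193 = 0.001233
e^{−rT} = 0.911622
N(d₁) = 0.722882,  N(d₂) = 0.500492
V = S·N(d₁) − K·e^{−rT}·N(d₂) = 88.415751 − 51.393079 = 37.022673 (equal to the quote); since ∂V/∂σ > 0 for all σ, the implied volatility is unique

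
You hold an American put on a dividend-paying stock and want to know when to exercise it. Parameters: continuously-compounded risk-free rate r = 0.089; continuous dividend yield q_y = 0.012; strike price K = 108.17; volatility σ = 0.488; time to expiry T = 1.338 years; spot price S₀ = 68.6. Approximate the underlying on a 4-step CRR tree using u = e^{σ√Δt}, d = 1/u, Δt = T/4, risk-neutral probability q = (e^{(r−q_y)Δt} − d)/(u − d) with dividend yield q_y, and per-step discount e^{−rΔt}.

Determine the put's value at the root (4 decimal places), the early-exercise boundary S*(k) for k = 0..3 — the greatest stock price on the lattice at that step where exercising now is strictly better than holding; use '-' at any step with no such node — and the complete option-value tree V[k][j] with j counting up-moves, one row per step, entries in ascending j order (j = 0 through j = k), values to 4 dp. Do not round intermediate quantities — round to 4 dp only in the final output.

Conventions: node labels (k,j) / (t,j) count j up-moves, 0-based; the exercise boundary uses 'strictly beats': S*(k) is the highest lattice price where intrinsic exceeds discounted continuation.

Δt=0.33450, u=1.32610, d=0.75409, q=0.47552, disc=e^(-rΔt)=0.97067
k=4 terminal: V=max(K-S,0) → 85.9868 69.1602 39.5700 0.0000 0.0000
k=3: j=0 S=29.4170 intr=78.7530 cont=75.6980 V=78.7530[EX]; j=1 S=51.7308 intr=56.4392 cont=53.4736 V=56.4392[EX]; j=2 S=90.9702 intr=17.1998 cont=20.1450 V=20.1450[hold]; j=3 S=159.9740 intr=0.0000 cont=0.0000 V=0.0000[hold]  S*(3)=51.7308
k=2: j=0 S=39.0098 intr=69.1602 cont=66.1436 V=69.1602[EX]; j=1 S=68.6000 intr=39.5700 cont=38.0314 V=39.5700[EX]; j=2 S=120.6353 intr=0.0000 cont=10.2558 V=10.2558[hold]  S*(2)=68.6000
k=1: j=0 S=51.7308 intr=56.4392 cont=53.4736 V=56.4392[EX]; j=1 S=90.9702 intr=17.1998 cont=24.8788 V=24.8788[hold]  S*(1)=51.7308
k=0: j=0 S=68.6000 intr=39.5700 cont=40.2164 V=40.2164[hold]  S*(0)=-

price = 40.2164
boundary = - 51.7308 68.6000 51.7308
tree:
40.2164
56.4392 24.8788
69.1602 39.5700 10.2558
78.7530 56.4392 20.1450 0.0000
85.9868 69.1602 39.5700 0.0000 0.0000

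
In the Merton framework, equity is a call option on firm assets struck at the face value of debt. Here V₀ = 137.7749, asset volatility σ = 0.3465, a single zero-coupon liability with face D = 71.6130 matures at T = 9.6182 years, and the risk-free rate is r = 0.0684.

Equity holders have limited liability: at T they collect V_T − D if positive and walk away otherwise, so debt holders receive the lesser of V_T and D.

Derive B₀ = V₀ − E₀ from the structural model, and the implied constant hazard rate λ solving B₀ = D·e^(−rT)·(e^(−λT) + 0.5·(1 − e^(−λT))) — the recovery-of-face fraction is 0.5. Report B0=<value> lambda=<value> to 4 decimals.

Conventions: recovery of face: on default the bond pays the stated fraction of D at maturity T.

B0=33.3481 lambda=0.0234

Equity is a call on the firm's assets struck at D = 71.6130:
d₁ = [ln(V₀/D) + (r + σ²/2)T] / (σ√T)
   = [ln(137.7749/71.6130) + (0.0684 + 0.5·0.3465²)·9.6182] / (0.3465·√9.6182)
   = [0.654345 + 1.235276] / 1.074608 = 1.758428
d₂ = d₁ − σ√T = 1.758428 − 1.074608 = 0.683820
N(d₁) = 0.960663,  N(d₂) = 0.752955,  e^(−rT) = 0.517946
E₀ = V₀·N(d₁) − D·e^(−rT)·N(d₂)
   = 137.7749·0.960663 − 71.6130·0.517946·0.752955 = 104.426841
B₀ = V₀ − E₀ = 137.7749 − 104.426841 = 33.348059
e^(−λT) = (B₀·e^(rT)/D − 0.5)/(1 − 0.5) = (33.3481·1.930704/71.6130 − 0.5)/0.5 = 0.79814619
λ = −ln(0.79814619)/9.6182 = 0.023441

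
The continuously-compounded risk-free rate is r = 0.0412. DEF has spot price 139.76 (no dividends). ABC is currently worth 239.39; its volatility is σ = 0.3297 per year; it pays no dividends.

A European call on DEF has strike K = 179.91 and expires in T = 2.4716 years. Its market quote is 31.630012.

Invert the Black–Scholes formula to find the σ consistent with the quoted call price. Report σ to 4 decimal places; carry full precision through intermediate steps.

sigma = 0.4536

At σ = 0.4536 the Black–Scholes value reproduces the quote:
σ√T = 0.4536·√2.4716 = 0.713119
d₁ = (ln(S/K) + (r+σ²/2)T) / (σ√T) = (ln(139.76/179.91) + (0.0412+0.4536²/2)·2.4716) / 0.713119 = (-0.252530 + 0.356099) / 0.713119 = 0.145234
d₂ = d₁ − σ√T = 0.145234 − 0.713119 = -0.567885
e^{−rT} = 0.903183
N(d₁) = 0.557737,  N(d₂) = 0.285057
V = S·N(d₁) − K·e^{−rT}·N(d₂) = 77.949331 − 46.319319 = 31.630012 (the observed quote) — the price is monotone increasing in volatility, hence this σ is the only solution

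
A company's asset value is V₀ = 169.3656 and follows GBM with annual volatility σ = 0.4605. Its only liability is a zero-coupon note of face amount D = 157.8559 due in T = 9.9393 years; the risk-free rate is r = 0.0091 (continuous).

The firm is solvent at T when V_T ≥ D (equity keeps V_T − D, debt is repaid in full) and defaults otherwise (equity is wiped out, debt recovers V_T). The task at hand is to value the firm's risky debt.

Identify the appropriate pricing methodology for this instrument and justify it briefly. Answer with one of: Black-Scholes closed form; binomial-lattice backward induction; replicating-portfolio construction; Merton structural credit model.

framework: Merton structural credit model

Key observation: assets follow a GBM and default happens iff V_T < 157.8559; valuing claims on that split (equity as a call, risky debt as the residual) is the structural model's definition.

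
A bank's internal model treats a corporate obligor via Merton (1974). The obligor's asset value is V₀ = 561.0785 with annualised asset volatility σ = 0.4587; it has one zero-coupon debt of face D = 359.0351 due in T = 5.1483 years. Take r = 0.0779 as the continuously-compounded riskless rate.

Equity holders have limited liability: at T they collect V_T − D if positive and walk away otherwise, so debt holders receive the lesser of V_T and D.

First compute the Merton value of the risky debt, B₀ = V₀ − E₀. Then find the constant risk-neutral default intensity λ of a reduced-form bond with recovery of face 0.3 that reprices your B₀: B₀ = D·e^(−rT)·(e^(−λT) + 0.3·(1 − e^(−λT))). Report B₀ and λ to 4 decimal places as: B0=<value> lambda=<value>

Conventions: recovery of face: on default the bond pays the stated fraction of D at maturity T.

B0=199.0480 lambda=0.0548

Apply the equity-as-call identities (strike 359.0351, horizon 5.1483 years):
d₁ = [ln(V₀/D) + (r + σ²/2)T] / (σ√T)
   = [ln(561.0785/359.0351) + (0.0779 + 0.5·0.4587²)·5.1483] / (0.4587·√5.1483)
   = [0.446441 + 0.942668] / 1.040784 = 1.334675
d₂ = d₁ − σ√T = 1.334675 − 1.040784 = 0.293891
N(d₁) = 0.909009,  N(d₂) = 0.615580,  e^(−rT) = 0.669615
E₀ = V₀·N(d₁) − D·e^(−rT)·N(d₂)
   = 561.0785·0.909009 − 359.0351·0.669615·0.615580 = 362.030543
B₀ = V₀ − E₀ = 561.0785 − 362.030543 = 199.047957
e^(−λT) = (B₀·e^(rT)/D − 0.3)/(1 − 0.3) = (199.0480·1.493396/359.0351 − 0.3)/0.7 = 0.75419173
λ = −ln(0.75419173)/5.1483 = 0.054796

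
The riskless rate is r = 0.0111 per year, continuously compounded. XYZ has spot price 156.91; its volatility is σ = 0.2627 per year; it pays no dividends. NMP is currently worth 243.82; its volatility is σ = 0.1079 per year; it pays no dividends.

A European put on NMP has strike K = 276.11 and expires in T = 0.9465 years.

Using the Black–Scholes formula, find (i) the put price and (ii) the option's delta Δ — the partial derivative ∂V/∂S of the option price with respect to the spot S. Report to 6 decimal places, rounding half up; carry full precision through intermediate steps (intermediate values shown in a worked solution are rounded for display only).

price = 31.318821
Δ = -0.849009

σ√T = 0.1079·√0.9465 = 0.104974
d₁ = (ln(S/K) + (r+σ²/2)T) / (σ√T) = (ln(243.82/276.11) + (0.0111+0.1079²/2)·0.9465) / 0.104974 = (-0.124369 + 0.016016) / 0.104974 = -1.032191
d₂ = d₁ − σ√T = -1.032191 − 0.104974 = -1.137165
e^{−rT} = 0.989549
N(−d₁) = 0.849009,  N(−d₂) = 0.872265
Put price V = K·e^{−rT}·N(−d₂) − S·N(−d₁) = 238.324088 − 207.005267 = 31.318821
Δ = −N(−d₁) = -0.849009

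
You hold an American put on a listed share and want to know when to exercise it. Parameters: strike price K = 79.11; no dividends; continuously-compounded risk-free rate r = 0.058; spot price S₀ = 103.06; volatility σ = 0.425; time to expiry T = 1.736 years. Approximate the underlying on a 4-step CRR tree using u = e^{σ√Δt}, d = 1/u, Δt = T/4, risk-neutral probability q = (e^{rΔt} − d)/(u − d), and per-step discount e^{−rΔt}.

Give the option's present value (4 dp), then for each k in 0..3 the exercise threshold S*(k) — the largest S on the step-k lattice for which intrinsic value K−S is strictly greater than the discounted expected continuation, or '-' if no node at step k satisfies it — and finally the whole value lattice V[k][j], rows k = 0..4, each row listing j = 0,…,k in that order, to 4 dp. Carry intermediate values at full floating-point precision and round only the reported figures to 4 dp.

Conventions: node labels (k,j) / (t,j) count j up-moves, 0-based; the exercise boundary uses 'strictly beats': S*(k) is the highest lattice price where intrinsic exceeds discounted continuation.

Δt=0.43400, u=1.32311, d=0.75580, q=0.47539, disc=e^(-rΔt)=0.97514
k=4 terminal: V=max(K-S,0) → 45.4815 20.2394 0.0000 0.0000 0.0000
k=3: j=0 S=44.4942 intr=34.6158 cont=32.6493 V=34.6158[EX]; j=1 S=77.8923 intr=1.2177 cont=10.3538 V=10.3538[hold]; j=2 S=136.3596 intr=0.0000 cont=0.0000 V=0.0000[hold]; j=3 S=238.7136 intr=0.0000 cont=0.0000 V=0.0000[hold]  S*(3)=44.4942
k=2: j=0 S=58.8706 intr=20.2394 cont=22.5081 V=22.5081[hold]; j=1 S=103.0600 intr=0.0000 cont=5.2967 V=5.2967[hold]; j=2 S=180.4187 intr=0.0000 cont=0.0000 V=0.0000[hold]  S*(2)=-
k=1: j=0 S=77.8923 intr=1.2177 cont=13.9698 V=13.9698[hold]; j=1 S=136.3596 intr=0.0000 cont=2.7096 V=2.7096[hold]  S*(1)=-
k=0: j=0 S=103.0600 intr=0.0000 cont=8.4026 V=8.4026[hold]  S*(0)=-

price = 8.4026
boundary = - - - 44.4942
tree:
8.4026
13.9698 2.7096
22.5081 5.2967 0.0000
34.6158 10.3538 0.0000 0.0000
45.4815 20.2394 0.0000 0.0000 0.0000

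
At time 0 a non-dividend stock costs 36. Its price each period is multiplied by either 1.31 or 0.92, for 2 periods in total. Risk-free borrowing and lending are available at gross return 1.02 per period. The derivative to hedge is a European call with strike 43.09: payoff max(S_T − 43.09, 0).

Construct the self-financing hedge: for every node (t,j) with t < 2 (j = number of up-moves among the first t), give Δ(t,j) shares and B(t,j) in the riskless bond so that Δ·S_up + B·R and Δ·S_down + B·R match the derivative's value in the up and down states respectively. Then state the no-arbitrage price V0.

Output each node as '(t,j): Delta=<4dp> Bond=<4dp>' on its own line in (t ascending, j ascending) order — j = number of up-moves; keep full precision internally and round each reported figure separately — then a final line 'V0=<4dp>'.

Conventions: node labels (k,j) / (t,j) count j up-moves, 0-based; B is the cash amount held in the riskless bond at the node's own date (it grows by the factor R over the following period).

(0,0): Delta=0.3447 Bond=-11.1208
(1,0): Delta=0.0230 Bond=-0.6873
(1,1): Delta=1.0000 Bond=-42.2451
V0=1.2900

Under the risk-neutral measure, an up-move has probability p* = (R−d)/(u−d) = 0.2564 and values discount at R = 1.02.
Payoffs at expiry: V(2,0)=0.0000, V(2,1)=0.2972, V(2,2)=18.6896
Node (1,0) S=33.1200: V=(p*·0.2972+(1−p*)·0.0000)/1.02=0.0747; Δ=(0.2972−0.0000)/(43.3872−30.4704)=0.0230; B=V−Δ·S=-0.6873
Node (1,1) S=47.1600: V=(p*·18.6896+(1−p*)·0.2972)/1.02=4.9149; Δ=(18.6896−0.2972)/(61.7796−43.3872)=1.0000; B=V−Δ·S=-42.2451
Node (0,0) S=36.0000: V=(p*·4.9149+(1−p*)·0.0747)/1.02=1.2900; Δ=(4.9149−0.0747)/(47.1600−33.1200)=0.3447; B=V−Δ·S=-11.1208
Sanity check at the root: Δ(0,0)·S0 + B(0,0) reproduces V0 = 1.2900.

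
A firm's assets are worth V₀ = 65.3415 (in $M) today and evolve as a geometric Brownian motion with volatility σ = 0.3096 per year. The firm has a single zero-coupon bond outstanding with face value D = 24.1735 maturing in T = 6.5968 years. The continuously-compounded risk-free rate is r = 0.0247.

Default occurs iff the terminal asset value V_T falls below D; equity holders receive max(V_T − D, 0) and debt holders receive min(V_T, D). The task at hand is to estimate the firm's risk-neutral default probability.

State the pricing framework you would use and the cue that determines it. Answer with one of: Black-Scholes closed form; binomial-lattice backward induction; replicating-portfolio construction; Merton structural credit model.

Key observation: the data describe a firm's assets (V₀ = 65.3415, GBM) and a single zero-coupon debt of face 24.1735, so credit quantities follow from equity-as-call in the structural model.

framework: Merton structural credit model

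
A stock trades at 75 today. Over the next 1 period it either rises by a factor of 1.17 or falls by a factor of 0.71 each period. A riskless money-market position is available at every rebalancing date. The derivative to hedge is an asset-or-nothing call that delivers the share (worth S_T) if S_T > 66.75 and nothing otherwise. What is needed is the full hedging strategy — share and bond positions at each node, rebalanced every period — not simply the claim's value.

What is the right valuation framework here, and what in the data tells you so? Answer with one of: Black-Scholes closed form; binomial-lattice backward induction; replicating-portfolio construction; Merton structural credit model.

Key observation: what is demanded is not a single number but the (Δ, B) position at each node of the 1.17/0.71 tree starting at 75; constructing those positions is the replicating-portfolio method.

framework: replicating-portfolio construction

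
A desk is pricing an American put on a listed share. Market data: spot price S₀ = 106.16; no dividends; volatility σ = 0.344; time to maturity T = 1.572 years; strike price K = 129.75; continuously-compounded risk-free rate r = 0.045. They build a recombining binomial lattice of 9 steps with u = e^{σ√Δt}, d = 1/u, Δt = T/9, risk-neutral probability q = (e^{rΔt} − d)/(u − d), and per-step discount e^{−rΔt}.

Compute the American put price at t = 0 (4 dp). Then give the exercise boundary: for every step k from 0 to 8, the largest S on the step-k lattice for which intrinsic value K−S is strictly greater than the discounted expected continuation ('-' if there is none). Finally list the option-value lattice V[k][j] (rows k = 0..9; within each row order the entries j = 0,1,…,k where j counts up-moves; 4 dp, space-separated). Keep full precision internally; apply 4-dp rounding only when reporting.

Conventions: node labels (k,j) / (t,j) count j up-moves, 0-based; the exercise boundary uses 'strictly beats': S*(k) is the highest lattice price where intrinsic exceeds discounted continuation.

price = 29.9106
boundary = - - 79.6316 68.9680 79.6316 68.9680 79.6316 91.9439 106.1600
tree:
29.9106
39.2825 20.6935
50.1184 28.7011 12.7402
60.7820 38.5874 18.9323 6.5377
70.0176 50.1184 27.2757 10.6033 2.4358
78.0165 60.7820 37.8385 16.7840 4.3783 0.4650
84.9442 70.0176 50.1184 25.7398 7.7869 0.9217 0.0000
90.9442 78.0165 60.7820 37.8061 13.6678 1.8268 0.0000 0.0000
96.1408 84.9442 70.0176 50.1184 23.5900 3.6206 0.0000 0.0000 0.0000
100.6415 90.9442 78.0165 60.7820 37.8061 7.1759 0.0000 0.0000 0.0000 0.0000

Δt=0.17467  u=1.15462  d=0.86609  q=0.49147  discount=0.99217
step 9 (expiry): payoffs max(K−S,0) = 100.6415 90.9442 78.0165 60.7820 37.8061 7.1759 0.0000 0.0000 0.0000 0.0000
step 8: (k=8,j=0): S=33.6092, K−S=96.1408, hold=95.1250 ⇒ V=96.1408 exercise | (k=8,j=1): S=44.8058, K−S=84.9442, hold=83.9284 ⇒ V=84.9442 exercise | (k=8,j=2): S=59.7324, K−S=70.0176, hold=69.0018 ⇒ V=70.0176 exercise | (k=8,j=3): S=79.6316, K−S=50.1184, hold=49.1026 ⇒ V=50.1184 exercise | (k=8,j=4): S=106.1600, K−S=23.5900, hold=22.5742 ⇒ V=23.5900 exercise | (k=8,j=5): S=141.5261, K−S=0.0000, hold=3.6206 ⇒ V=3.6206 continue | (k=8,j=6): S=188.6741, K−S=0.0000, hold=0.0000 ⇒ V=0.0000 continue | (k=8,j=7): S=251.5289, K−S=0.0000, hold=0.0000 ⇒ V=0.0000 continue | (k=8,j=8): S=335.3231, K−S=0.0000, hold=0.0000 ⇒ V=0.0000 continue  boundary S*=106.1600
step 7: (k=7,j=0): S=38.8058, K−S=90.9442, hold=89.9284 ⇒ V=90.9442 exercise | (k=7,j=1): S=51.7335, K−S=78.0165, hold=77.0007 ⇒ V=78.0165 exercise | (k=7,j=2): S=68.9680, K−S=60.7820, hold=59.7662 ⇒ V=60.7820 exercise | (k=7,j=3): S=91.9439, K−S=37.8061, hold=36.7902 ⇒ V=37.8061 exercise | (k=7,j=4): S=122.5741, K−S=7.1759, hold=13.6678 ⇒ V=13.6678 continue | (k=7,j=5): S=163.4084, K−S=0.0000, hold=1.8268 ⇒ V=1.8268 continue | (k=7,j=6): S=217.8462, K−S=0.0000, hold=0.0000 ⇒ V=0.0000 continue | (k=7,j=7): S=290.4194, K−S=0.0000, hold=0.0000 ⇒ V=0.0000 continue  boundary S*=91.9439
step 6: (k=6,j=0): S=44.8058, K−S=84.9442, hold=83.9284 ⇒ V=84.9442 exercise | (k=6,j=1): S=59.7324, K−S=70.0176, hold=69.0018 ⇒ V=70.0176 exercise | (k=6,j=2): S=79.6316, K−S=50.1184, hold=49.1026 ⇒ V=50.1184 exercise | (k=6,j=3): S=106.1600, K−S=23.5900, hold=25.7398 ⇒ V=25.7398 continue | (k=6,j=4): S=141.5261, K−S=0.0000, hold=7.7869 ⇒ V=7.7869 continue | (k=6,j=5): S=188.6741, K−S=0.0000, hold=0.9217 ⇒ V=0.9217 continue | (k=6,j=6): S=251.5289, K−S=0.0000, hold=0.0000 ⇒ V=0.0000 continue  boundary S*=79.6316
step 5: (k=5,j=0): S=51.7335, K−S=78.0165, hold=77.0007 ⇒ V=78.0165 exercise | (k=5,j=1): S=68.9680, K−S=60.7820, hold=59.7662 ⇒ V=60.7820 exercise | (k=5,j=2): S=91.9439, K−S=37.8061, hold=37.8385 ⇒ V=37.8385 continue | (k=5,j=3): S=122.5741, K−S=7.1759, hold=16.7840 ⇒ V=16.7840 continue | (k=5,j=4): S=163.4084, K−S=0.0000, hold=4.3783 ⇒ V=4.3783 continue | (k=5,j=5): S=217.8462, K−S=0.0000, hold=0.4650 ⇒ V=0.4650 continue  boundary S*=68.9680
step 4: (k=4,j=0): S=59.7324, K−S=70.0176, hold=69.0018 ⇒ V=70.0176 exercise | (k=4,j=1): S=79.6316, K−S=50.1184, hold=49.1184 ⇒ V=50.1184 exercise | (k=4,j=2): S=106.1600, K−S=23.5900, hold=27.2757 ⇒ V=27.2757 continue | (k=4,j=3): S=141.5261, K−S=0.0000, hold=10.6033 ⇒ V=10.6033 continue | (k=4,j=4): S=188.6741, K−S=0.0000, hold=2.4358 ⇒ V=2.4358 continue  boundary S*=79.6316
step 3: (k=3,j=0): S=68.9680, K−S=60.7820, hold=59.7662 ⇒ V=60.7820 exercise | (k=3,j=1): S=91.9439, K−S=37.8061, hold=38.5874 ⇒ V=38.5874 continue | (k=3,j=2): S=122.5741, K−S=7.1759, hold=18.9323 ⇒ V=18.9323 continue | (k=3,j=3): S=163.4084, K−S=0.0000, hold=6.5377 ⇒ V=6.5377 continue  boundary S*=68.9680
step 2: (k=2,j=0): S=79.6316, K−S=50.1184, hold=49.4836 ⇒ V=50.1184 exercise | (k=2,j=1): S=106.1600, K−S=23.5900, hold=28.7011 ⇒ V=28.7011 continue | (k=2,j=2): S=141.5261, K−S=0.0000, hold=12.7402 ⇒ V=12.7402 continue  boundary S*=79.6316
step 1: (k=1,j=0): S=91.9439, K−S=37.8061, hold=39.2825 ⇒ V=39.2825 continue | (k=1,j=1): S=122.5741, K−S=7.1759, hold=20.6935 ⇒ V=20.6935 continue  boundary S*=-
step 0: (k=0,j=0): S=106.1600, K−S=23.5900, hold=29.9106 ⇒ V=29.9106 continue  boundary S*=-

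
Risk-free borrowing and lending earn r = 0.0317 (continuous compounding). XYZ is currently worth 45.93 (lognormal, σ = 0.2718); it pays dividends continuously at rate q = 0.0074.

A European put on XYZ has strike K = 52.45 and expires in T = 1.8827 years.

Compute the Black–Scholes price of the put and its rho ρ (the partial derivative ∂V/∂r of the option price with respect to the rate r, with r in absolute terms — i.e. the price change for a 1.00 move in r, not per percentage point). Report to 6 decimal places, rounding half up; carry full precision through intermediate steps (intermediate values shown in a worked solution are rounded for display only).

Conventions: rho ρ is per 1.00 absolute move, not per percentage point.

price = 9.250375
ρ = -61.644911

σ√T = 0.2718·√1.8827 = 0.372941
d₁ = (ln(S/K) + (r−q+σ²/2)T) / (σ√T) = (ln(45.93/52.45) + (0.0317−0.0074+0.2718²/2)·1.8827) / 0.372941 = (-0.132742 + 0.115292) / 0.372941 = -0.046790
d₂ = d₁ − σ√T = -0.046790 − 0.372941 = -0.419731
e^{−rT} = 0.942064
e^{−qT} = 0.986165
N(−d₁) = 0.518660,  N(−d₂) = 0.662659
Put price V = K·e^{−rT}·N(−d₂) − S·e^{−qT}·N(−d₁) = 32.742822 − 23.492447 = 9.250375
ρ = −K·T·e^{−rT}·N(−d₂) = -61.644911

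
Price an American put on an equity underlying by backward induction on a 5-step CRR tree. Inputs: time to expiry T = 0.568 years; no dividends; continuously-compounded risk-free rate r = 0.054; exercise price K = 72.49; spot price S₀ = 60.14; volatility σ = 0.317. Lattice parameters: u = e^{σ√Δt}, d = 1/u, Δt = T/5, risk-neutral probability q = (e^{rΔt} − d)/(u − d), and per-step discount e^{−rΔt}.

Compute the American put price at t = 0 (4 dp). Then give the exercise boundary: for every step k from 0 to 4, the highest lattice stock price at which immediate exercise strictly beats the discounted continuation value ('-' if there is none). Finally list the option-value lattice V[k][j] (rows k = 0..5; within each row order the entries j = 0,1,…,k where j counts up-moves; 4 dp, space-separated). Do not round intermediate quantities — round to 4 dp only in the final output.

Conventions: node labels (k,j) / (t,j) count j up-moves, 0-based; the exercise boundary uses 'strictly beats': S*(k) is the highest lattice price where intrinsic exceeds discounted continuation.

params: Δt=0.11360 u=1.11276 d=0.89867 q=0.50206 e^(-rΔt)=0.99388
t_5 payoffs: 37.2403 28.8426 18.4442 5.5686 0.0000 0.0000
t_4: node(4,0) S=39.2245 payoff=33.2655 vs cont=32.8222 → 33.2655 [stop]  node(4,1) S=48.5691 payoff=23.9209 vs cont=23.4776 → 23.9209 [stop]  node(4,2) S=60.1400 payoff=12.3500 vs cont=11.9067 → 12.3500 [stop]  node(4,3) S=74.4675 payoff=0.0000 vs cont=2.7559 → 2.7559 [wait]  node(4,4) S=92.2082 payoff=0.0000 vs cont=0.0000 → 0.0000 [wait]  ⇒ S*(4)=60.1400
t_3: node(3,0) S=43.6474 payoff=28.8426 vs cont=28.3992 → 28.8426 [stop]  node(3,1) S=54.0458 payoff=18.4442 vs cont=18.0009 → 18.4442 [stop]  node(3,2) S=66.9214 payoff=5.5686 vs cont=7.4872 → 7.4872 [wait]  node(3,3) S=82.8644 payoff=0.0000 vs cont=1.3639 → 1.3639 [wait]  ⇒ S*(3)=54.0458
t_2: node(2,0) S=48.5691 payoff=23.9209 vs cont=23.4776 → 23.9209 [stop]  node(2,1) S=60.1400 payoff=12.3500 vs cont=12.8640 → 12.8640 [wait]  node(2,2) S=74.4675 payoff=0.0000 vs cont=4.3860 → 4.3860 [wait]  ⇒ S*(2)=48.5691
t_1: node(1,0) S=54.0458 payoff=18.4442 vs cont=18.2574 → 18.4442 [stop]  node(1,1) S=66.9214 payoff=5.5686 vs cont=8.5549 → 8.5549 [wait]  ⇒ S*(1)=54.0458
t_0: node(0,0) S=60.1400 payoff=12.3500 vs cont=13.3968 → 13.3968 [wait]  ⇒ S*(0)=-

price = 13.3968
boundary = - 54.0458 48.5691 54.0458 60.1400
tree:
13.3968
18.4442 8.5549
23.9209 12.8640 4.3860
28.8426 18.4442 7.4872 1.3639
33.2655 23.9209 12.3500 2.7559 0.0000
37.2403 28.8426 18.4442 5.5686 0.0000 0.0000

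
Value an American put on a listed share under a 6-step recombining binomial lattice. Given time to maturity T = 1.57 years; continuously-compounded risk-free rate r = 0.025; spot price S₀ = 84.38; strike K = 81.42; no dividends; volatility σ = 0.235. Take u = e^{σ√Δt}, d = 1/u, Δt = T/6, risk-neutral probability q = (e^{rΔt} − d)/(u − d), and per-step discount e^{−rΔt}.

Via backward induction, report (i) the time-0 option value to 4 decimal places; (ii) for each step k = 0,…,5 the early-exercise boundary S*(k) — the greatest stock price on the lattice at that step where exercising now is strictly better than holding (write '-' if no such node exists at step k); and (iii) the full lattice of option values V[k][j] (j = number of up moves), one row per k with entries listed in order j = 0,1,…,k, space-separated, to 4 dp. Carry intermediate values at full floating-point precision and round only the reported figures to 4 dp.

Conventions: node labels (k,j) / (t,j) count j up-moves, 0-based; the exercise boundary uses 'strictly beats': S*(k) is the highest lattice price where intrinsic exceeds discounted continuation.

price = 6.9725
boundary = - - - 58.8328 66.3477 58.8328
tree:
6.9725
10.7260 3.2689
15.9190 5.6164 0.9383
22.5872 9.3863 1.8784 0.0000
29.2510 15.0723 3.7606 0.0000 0.0000
35.1600 22.5872 7.5287 0.0000 0.0000 0.0000
40.3997 29.2510 15.0723 0.0000 0.0000 0.0000 0.0000

params: Δt=0.26167 u=1.12773 d=0.88673 q=0.49722 e^(-rΔt)=0.99348
t_6 payoffs: 40.3997 29.2510 15.0723 0.0000 0.0000 0.0000 0.0000
t_5: node(5,0) S=46.2600 payoff=35.1600 vs cont=34.6291 → 35.1600 [stop]  node(5,1) S=58.8328 payoff=22.5872 vs cont=22.0563 → 22.5872 [stop]  node(5,2) S=74.8226 payoff=6.5974 vs cont=7.5287 → 7.5287 [wait]  node(5,3) S=95.1582 payoff=0.0000 vs cont=0.0000 → 0.0000 [wait]  node(5,4) S=121.0207 payoff=0.0000 vs cont=0.0000 → 0.0000 [wait]  node(5,5) S=153.9122 payoff=0.0000 vs cont=0.0000 → 0.0000 [wait]  ⇒ S*(5)=58.8328
t_4: node(4,0) S=52.1690 payoff=29.2510 vs cont=28.7201 → 29.2510 [stop]  node(4,1) S=66.3477 payoff=15.0723 vs cont=15.0014 → 15.0723 [stop]  node(4,2) S=84.3800 payoff=0.0000 vs cont=3.7606 → 3.7606 [wait]  node(4,3) S=107.3132 payoff=0.0000 vs cont=0.0000 → 0.0000 [wait]  node(4,4) S=136.4792 payoff=0.0000 vs cont=0.0000 → 0.0000 [wait]  ⇒ S*(4)=66.3477
t_3: node(3,0) S=58.8328 payoff=22.5872 vs cont=22.0563 → 22.5872 [stop]  node(3,1) S=74.8226 payoff=6.5974 vs cont=9.3863 → 9.3863 [wait]  node(3,2) S=95.1582 payoff=0.0000 vs cont=1.8784 → 1.8784 [wait]  node(3,3) S=121.0207 payoff=0.0000 vs cont=0.0000 → 0.0000 [wait]  ⇒ S*(3)=58.8328
t_2: node(2,0) S=66.3477 payoff=15.0723 vs cont=15.9190 → 15.9190 [wait]  node(2,1) S=84.3800 payoff=0.0000 vs cont=5.6164 → 5.6164 [wait]  node(2,2) S=107.3132 payoff=0.0000 vs cont=0.9383 → 0.9383 [wait]  ⇒ S*(2)=-
t_1: node(1,0) S=74.8226 payoff=6.5974 vs cont=10.7260 → 10.7260 [wait]  node(1,1) S=95.1582 payoff=0.0000 vs cont=3.2689 → 3.2689 [wait]  ⇒ S*(1)=-
t_0: node(0,0) S=84.3800 payoff=0.0000 vs cont=6.9725 → 6.9725 [wait]  ⇒ S*(0)=-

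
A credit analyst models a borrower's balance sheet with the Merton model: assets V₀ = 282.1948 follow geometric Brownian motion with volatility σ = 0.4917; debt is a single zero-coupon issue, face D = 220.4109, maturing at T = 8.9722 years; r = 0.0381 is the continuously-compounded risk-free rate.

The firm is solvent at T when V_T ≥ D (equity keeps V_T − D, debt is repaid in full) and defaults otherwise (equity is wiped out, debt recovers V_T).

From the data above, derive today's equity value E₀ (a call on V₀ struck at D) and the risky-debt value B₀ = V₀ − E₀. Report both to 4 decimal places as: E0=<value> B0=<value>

E0=188.4338 B0=93.7610

Apply the equity-as-call identities (strike 220.4109, horizon 8.9722 years):
d₁ = [ln(V₀/D) + (r + σ²/2)T] / (σ√T)
   = [ln(282.1948/220.4109) + (0.0381 + 0.5·0.4917²)·8.9722] / (0.4917·√8.9722)
   = [0.247104 + 1.426440] / 1.472820 = 1.136286
d₂ = d₁ − σ√T = 1.136286 − 1.472820 = -0.336534
N(d₁) = 0.872081,  N(d₂) = 0.368234,  e^(−rT) = 0.710461
E₀ = V₀·N(d₁) − D·e^(−rT)·N(d₂)
   = 282.1948·0.872081 − 220.4109·0.710461·0.368234 = 188.433847
B₀ = V₀ − E₀ = 282.1948 − 188.433847 = 93.760953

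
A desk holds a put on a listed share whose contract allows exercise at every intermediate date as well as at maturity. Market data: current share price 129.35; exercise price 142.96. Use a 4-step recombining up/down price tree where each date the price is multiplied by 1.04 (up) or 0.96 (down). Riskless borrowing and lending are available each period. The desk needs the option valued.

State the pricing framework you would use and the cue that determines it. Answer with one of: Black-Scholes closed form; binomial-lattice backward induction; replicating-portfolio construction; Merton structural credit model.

framework: binomial-lattice backward induction

Key observation: the put (strike 142.96 on spot 129.35) is American-style on a 4-step discrete price model, so the early-exercise decision at every node requires stepwise backward valuation — a closed form cannot price the exercise right.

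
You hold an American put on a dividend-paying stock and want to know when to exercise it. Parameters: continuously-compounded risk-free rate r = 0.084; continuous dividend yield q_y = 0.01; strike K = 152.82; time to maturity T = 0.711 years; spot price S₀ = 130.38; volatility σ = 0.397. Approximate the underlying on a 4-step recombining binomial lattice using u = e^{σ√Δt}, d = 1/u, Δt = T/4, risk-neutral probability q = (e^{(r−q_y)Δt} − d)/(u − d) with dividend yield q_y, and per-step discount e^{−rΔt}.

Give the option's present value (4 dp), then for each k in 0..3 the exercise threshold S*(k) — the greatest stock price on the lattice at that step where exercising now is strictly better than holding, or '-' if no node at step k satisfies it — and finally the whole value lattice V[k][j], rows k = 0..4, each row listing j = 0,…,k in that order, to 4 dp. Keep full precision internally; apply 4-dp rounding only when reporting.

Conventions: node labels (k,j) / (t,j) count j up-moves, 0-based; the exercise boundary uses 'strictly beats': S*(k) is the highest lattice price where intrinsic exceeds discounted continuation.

price = 28.8017
boundary = - 110.2859 93.2888 110.2859
tree:
28.8017
42.5341 15.8087
59.5312 26.4963 5.4969
73.9088 42.5341 11.1063 0.0000
86.0706 59.5312 22.4400 0.0000 0.0000

Δt=0.17775, u=1.18220, d=0.84588, q=0.49762, disc=e^(-rΔt)=0.98518
k=4 terminal: V=max(K-S,0) → 86.0706 59.5312 22.4400 0.0000 0.0000
k=3: j=0 S=78.9112 intr=73.9088 cont=71.7842 V=73.9088[EX]; j=1 S=110.2859 intr=42.5341 cont=40.4651 V=42.5341[EX]; j=2 S=154.1352 intr=0.0000 cont=11.1063 V=11.1063[hold]; j=3 S=215.4187 intr=0.0000 cont=0.0000 V=0.0000[hold]  S*(3)=110.2859
k=2: j=0 S=93.2888 intr=59.5312 cont=57.4321 V=59.5312[EX]; j=1 S=130.3800 intr=22.4400 cont=26.4963 V=26.4963[hold]; j=2 S=182.2186 intr=0.0000 cont=5.4969 V=5.4969[hold]  S*(2)=93.2888
k=1: j=0 S=110.2859 intr=42.5341 cont=42.4537 V=42.5341[EX]; j=1 S=154.1352 intr=0.0000 cont=15.8087 V=15.8087[hold]  S*(1)=110.2859
k=0: j=0 S=130.3800 intr=22.4400 cont=28.8017 V=28.8017[hold]  S*(0)=-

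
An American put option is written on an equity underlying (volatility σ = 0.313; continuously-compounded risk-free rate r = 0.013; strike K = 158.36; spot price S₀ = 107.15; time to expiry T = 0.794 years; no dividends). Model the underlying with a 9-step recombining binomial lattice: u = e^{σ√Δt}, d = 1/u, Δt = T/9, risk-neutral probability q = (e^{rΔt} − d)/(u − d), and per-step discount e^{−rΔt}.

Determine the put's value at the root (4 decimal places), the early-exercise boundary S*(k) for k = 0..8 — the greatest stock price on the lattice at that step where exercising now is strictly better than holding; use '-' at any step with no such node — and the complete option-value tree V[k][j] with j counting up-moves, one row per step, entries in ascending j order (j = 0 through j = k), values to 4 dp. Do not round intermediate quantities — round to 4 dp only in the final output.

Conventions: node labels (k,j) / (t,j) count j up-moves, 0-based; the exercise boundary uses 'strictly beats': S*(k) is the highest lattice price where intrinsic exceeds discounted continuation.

Δt=0.08822, u=1.09743, d=0.91122, q=0.48294, disc=e^(-rΔt)=0.99885
k=9 terminal: V=max(K-S,0) → 111.9499 102.4662 91.0445 77.2890 60.7225 40.7707 16.7420 0.0000 0.0000 0.0000
k=8: j=0 S=50.9317 intr=107.4283 cont=107.2468 V=107.4283[EX]; j=1 S=61.3394 intr=97.0206 cont=96.8391 V=97.0206[EX]; j=2 S=73.8738 intr=84.4862 cont=84.3047 V=84.4862[EX]; j=3 S=88.9695 intr=69.3905 cont=69.2090 V=69.3905[EX]; j=4 S=107.1500 intr=51.2100 cont=51.0285 V=51.2100[EX]; j=5 S=129.0456 intr=29.3144 cont=29.1329 V=29.3144[EX]; j=6 S=155.4154 intr=2.9446 cont=8.6467 V=8.6467[hold]; j=7 S=187.1738 intr=0.0000 cont=0.0000 V=0.0000[hold]; j=8 S=225.4218 intr=0.0000 cont=0.0000 V=0.0000[hold]  S*(8)=129.0456
k=7: j=0 S=55.8938 intr=102.4662 cont=102.2847 V=102.4662[EX]; j=1 S=67.3155 intr=91.0445 cont=90.8630 V=91.0445[EX]; j=2 S=81.0710 intr=77.2890 cont=77.1074 V=77.2890[EX]; j=3 S=97.6375 intr=60.7225 cont=60.5410 V=60.7225[EX]; j=4 S=117.5893 intr=40.7707 cont=40.5892 V=40.7707[EX]; j=5 S=141.6180 intr=16.7420 cont=19.3110 V=19.3110[hold]; j=6 S=170.5570 intr=0.0000 cont=4.4658 V=4.4658[hold]; j=7 S=205.4095 intr=0.0000 cont=0.0000 V=0.0000[hold]  S*(7)=117.5893
k=6: j=0 S=61.3394 intr=97.0206 cont=96.8391 V=97.0206[EX]; j=1 S=73.8738 intr=84.4862 cont=84.3047 V=84.4862[EX]; j=2 S=88.9695 intr=69.3905 cont=69.2090 V=69.3905[EX]; j=3 S=107.1500 intr=51.2100 cont=51.0285 V=51.2100[EX]; j=4 S=129.0456 intr=29.3144 cont=30.3722 V=30.3722[hold]; j=5 S=155.4154 intr=2.9446 cont=12.1278 V=12.1278[hold]; j=6 S=187.1738 intr=0.0000 cont=2.3064 V=2.3064[hold]  S*(6)=107.1500
k=5: j=0 S=67.3155 intr=91.0445 cont=90.8630 V=91.0445[EX]; j=1 S=81.0710 intr=77.2890 cont=77.1074 V=77.2890[EX]; j=2 S=97.6375 intr=60.7225 cont=60.5410 V=60.7225[EX]; j=3 S=117.5893 intr=40.7707 cont=41.0995 V=41.0995[hold]; j=4 S=141.6180 intr=16.7420 cont=21.5366 V=21.5366[hold]; j=5 S=170.5570 intr=0.0000 cont=7.3762 V=7.3762[hold]  S*(5)=97.6375
k=4: j=0 S=73.8738 intr=84.4862 cont=84.3047 V=84.4862[EX]; j=1 S=88.9695 intr=69.3905 cont=69.2090 V=69.3905[EX]; j=2 S=107.1500 intr=51.2100 cont=51.1871 V=51.2100[EX]; j=3 S=129.0456 intr=29.3144 cont=31.6155 V=31.6155[hold]; j=4 S=155.4154 intr=2.9446 cont=14.6812 V=14.6812[hold]  S*(4)=107.1500
k=3: j=0 S=81.0710 intr=77.2890 cont=77.1074 V=77.2890[EX]; j=1 S=97.6375 intr=60.7225 cont=60.5410 V=60.7225[EX]; j=2 S=117.5893 intr=40.7707 cont=41.6992 V=41.6992[hold]; j=3 S=141.6180 intr=16.7420 cont=23.4104 V=23.4104[hold]  S*(3)=97.6375
k=2: j=0 S=88.9695 intr=69.3905 cont=69.2090 V=69.3905[EX]; j=1 S=107.1500 intr=51.2100 cont=51.4764 V=51.4764[hold]; j=2 S=129.0456 intr=29.3144 cont=32.8292 V=32.8292[hold]  S*(2)=88.9695
k=1: j=0 S=97.6375 intr=60.7225 cont=60.6695 V=60.7225[EX]; j=1 S=117.5893 intr=40.7707 cont=42.4223 V=42.4223[hold]  S*(1)=97.6375
k=0: j=0 S=107.1500 intr=51.2100 cont=51.8252 V=51.8252[hold]  S*(0)=-

price = 51.8252
boundary = - 97.6375 88.9695 97.6375 107.1500 97.6375 107.1500 117.5893 129.0456
tree:
51.8252
60.7225 42.4223
69.3905 51.4764 32.8292
77.2890 60.7225 41.6992 23.4104
84.4862 69.3905 51.2100 31.6155 14.6812
91.0445 77.2890 60.7225 41.0995 21.5366 7.3762
97.0206 84.4862 69.3905 51.2100 30.3722 12.1278 2.3064
102.4662 91.0445 77.2890 60.7225 40.7707 19.3110 4.4658 0.0000
107.4283 97.0206 84.4862 69.3905 51.2100 29.3144 8.6467 0.0000 0.0000
111.9499 102.4662 91.0445 77.2890 60.7225 40.7707 16.7420 0.0000 0.0000 0.0000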